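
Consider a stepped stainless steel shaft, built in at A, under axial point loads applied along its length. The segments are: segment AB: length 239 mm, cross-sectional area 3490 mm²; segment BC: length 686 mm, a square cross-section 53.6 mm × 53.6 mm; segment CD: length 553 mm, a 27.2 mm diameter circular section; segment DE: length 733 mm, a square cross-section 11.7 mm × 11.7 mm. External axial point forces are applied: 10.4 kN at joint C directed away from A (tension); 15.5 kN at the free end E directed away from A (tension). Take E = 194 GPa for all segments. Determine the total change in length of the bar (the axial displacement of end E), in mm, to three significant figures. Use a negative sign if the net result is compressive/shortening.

Internal axial forces (sectioning from the free end, tension +): N_DE = 15.5 kN, N_CD = 15.5 kN, N_BC = 25.9 kN, N_AB = 25.9 kN.
A_BC = 2873 mm².
A_CD = 581.1 mm².
A_DE = 136.9 mm².
δ_AB = 25900·239/(3490·194000) = 0.009143 mm
δ_BC = 25900·686/(2873·194000) = 0.03188 mm
δ_CD = 15500·553/(581.1·194000) = 0.07604 mm
δ_DE = 15500·733/(136.9·194000) = 0.4278 mm
δ = Σδ_i = 0.5449 mm.

0.545 mm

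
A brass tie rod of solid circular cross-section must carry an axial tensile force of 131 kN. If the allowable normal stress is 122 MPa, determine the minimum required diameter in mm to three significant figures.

Required area A ≥ P/σ_allow = 131000/122 = 1074 mm².
For a solid circular section, d ≥ √(4A/π) = 36.98 mm.

37.0 mm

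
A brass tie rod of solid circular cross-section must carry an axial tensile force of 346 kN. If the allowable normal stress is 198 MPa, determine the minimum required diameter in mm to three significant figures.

47.2 mm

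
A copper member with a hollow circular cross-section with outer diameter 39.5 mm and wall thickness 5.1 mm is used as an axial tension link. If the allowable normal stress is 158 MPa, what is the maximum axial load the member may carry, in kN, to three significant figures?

A = 551.2 mm².
P_max = σ_allow · A = 158 · 551.2 = 87080 N = 87.08 kN.

87.1 kN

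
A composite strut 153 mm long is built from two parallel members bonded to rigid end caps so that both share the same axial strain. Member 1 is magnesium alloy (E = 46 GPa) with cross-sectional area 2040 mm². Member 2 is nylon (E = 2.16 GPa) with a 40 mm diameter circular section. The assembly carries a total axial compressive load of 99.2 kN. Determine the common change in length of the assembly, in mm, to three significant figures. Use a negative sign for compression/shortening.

A_2 = 1257 mm².
Equal strain + equilibrium ⇒ each member carries load in proportion to AE: A₁E₁ = 93840000 N, A₂E₂ = 2714000 N, ΣAE = 96550000 N.
δ = PL/ΣAE = -99200·153/96550000 = -0.1572 mm.

-0.157 mm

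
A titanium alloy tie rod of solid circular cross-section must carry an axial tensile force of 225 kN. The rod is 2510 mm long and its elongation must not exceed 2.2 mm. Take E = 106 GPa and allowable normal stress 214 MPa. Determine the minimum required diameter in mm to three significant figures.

Required area A ≥ P/σ_allow = 225000/214 = 1051 mm².
For a solid circular section, d ≥ √(4A/π) = 36.59 mm.
Elongation limit: A ≥ PL/(Eδ_allow) = 225000·2510/(106000·2.2) = 2422 mm² ⇒ d ≥ 55.53 mm.
The elongation limit governs.

55.5 mm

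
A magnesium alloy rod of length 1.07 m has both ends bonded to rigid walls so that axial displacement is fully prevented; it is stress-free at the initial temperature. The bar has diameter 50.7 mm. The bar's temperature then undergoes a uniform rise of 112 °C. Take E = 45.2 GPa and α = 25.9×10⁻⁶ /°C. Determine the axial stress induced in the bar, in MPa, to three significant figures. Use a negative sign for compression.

Free thermal expansion αLΔT = 25.9e-6 · 1070 · 112 = 3.104 mm.
The walls impose strain ε = −(3.104)/1070 = -2.9008e-03; σ = Eε = 45200 · -2.9008e-03 = -131.1 MPa.

-131 MPa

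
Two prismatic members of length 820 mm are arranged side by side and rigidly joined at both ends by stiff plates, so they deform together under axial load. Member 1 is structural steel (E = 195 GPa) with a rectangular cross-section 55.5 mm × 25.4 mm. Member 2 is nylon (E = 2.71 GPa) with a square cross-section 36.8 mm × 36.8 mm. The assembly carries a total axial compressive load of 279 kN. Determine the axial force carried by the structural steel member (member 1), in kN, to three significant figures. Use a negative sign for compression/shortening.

-275 kN

A_1 = 1410 mm².
A_2 = 1354 mm².
Equal strain + equilibrium ⇒ each member carries load in proportion to AE: A₁E₁ = 274900000 N, A₂E₂ = 3670000 N, ΣAE = 278600000 N.
F₁ = P·A₁E₁/ΣAE = -279000·274900000/278600000 = -275300 N.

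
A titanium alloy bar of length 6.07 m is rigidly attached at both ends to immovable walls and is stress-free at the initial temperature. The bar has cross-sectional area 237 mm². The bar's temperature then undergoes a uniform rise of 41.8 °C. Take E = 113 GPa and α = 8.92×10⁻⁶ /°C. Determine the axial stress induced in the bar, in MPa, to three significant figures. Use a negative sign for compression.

-42.1 MPa

Free thermal expansion αLΔT = 8.92e-6 · 6070 · 41.8 = 2.263 mm.
The walls impose strain ε = −(2.263)/6070 = -3.7286e-04; σ = Eε = 113000 · -3.7286e-04 = -42.13 MPa.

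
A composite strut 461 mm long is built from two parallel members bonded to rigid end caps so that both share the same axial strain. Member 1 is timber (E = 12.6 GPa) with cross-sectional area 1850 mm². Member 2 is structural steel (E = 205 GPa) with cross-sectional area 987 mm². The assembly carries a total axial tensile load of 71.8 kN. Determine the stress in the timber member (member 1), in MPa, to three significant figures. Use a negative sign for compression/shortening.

Equal strain + equilibrium ⇒ each member carries load in proportion to AE: A₁E₁ = 23310000 N, A₂E₂ = 202300000 N, ΣAE = 225600000 N.
σ₁ = P·E₁/ΣAE = 71800·12600/225600000 = 4.009 MPa.

4.01 MPa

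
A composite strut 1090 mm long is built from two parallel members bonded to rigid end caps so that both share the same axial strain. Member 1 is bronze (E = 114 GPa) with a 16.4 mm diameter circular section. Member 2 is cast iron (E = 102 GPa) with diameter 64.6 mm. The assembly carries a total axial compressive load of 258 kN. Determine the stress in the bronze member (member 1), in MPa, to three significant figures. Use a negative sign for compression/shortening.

-82.1 MPa

A_1 = 211.2 mm².
A_2 = 3278 mm².
Equal strain + equilibrium ⇒ each member carries load in proportion to AE: A₁E₁ = 24080000 N, A₂E₂ = 334300000 N, ΣAE = 358400000 N.
σ₁ = P·E₁/ΣAE = -258000·114000/358400000 = -82.07 MPa.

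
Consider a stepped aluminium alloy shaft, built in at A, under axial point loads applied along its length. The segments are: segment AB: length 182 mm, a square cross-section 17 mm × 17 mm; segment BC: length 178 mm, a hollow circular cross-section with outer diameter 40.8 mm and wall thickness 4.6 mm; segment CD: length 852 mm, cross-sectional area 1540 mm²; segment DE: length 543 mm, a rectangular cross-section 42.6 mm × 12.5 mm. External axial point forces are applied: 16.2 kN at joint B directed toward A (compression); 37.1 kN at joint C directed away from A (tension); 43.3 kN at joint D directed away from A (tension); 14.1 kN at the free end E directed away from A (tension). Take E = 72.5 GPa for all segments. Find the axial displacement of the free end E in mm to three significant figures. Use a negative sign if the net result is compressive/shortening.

1.76 mm

Internal axial forces (sectioning from the free end, tension +): N_DE = 14.1 kN, N_CD = 57.4 kN, N_BC = 94.5 kN, N_AB = 78.3 kN.
A_AB = 289 mm².
A_BC = 523.1 mm².
A_DE = 532.5 mm².
δ_AB = 78300·182/(289·72500) = 0.6801 mm
δ_BC = 94500·178/(523.1·72500) = 0.4435 mm
δ_CD = 57400·852/(1540·72500) = 0.438 mm
δ_DE = 14100·543/(532.5·72500) = 0.1983 mm
δ = Σδ_i = 1.76 mm.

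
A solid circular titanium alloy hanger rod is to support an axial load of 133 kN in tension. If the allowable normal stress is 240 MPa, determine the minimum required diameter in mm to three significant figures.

26.6 mm

Required area A ≥ P/σ_allow = 133000/240 = 554.2 mm².
For a solid circular section, d ≥ √(4A/π) = 26.56 mm.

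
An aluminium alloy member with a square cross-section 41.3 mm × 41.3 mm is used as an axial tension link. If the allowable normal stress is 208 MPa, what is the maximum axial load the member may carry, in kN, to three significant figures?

355 kN

A = 1706 mm².
P_max = σ_allow · A = 208 · 1706 = 354800 N = 354.8 kN.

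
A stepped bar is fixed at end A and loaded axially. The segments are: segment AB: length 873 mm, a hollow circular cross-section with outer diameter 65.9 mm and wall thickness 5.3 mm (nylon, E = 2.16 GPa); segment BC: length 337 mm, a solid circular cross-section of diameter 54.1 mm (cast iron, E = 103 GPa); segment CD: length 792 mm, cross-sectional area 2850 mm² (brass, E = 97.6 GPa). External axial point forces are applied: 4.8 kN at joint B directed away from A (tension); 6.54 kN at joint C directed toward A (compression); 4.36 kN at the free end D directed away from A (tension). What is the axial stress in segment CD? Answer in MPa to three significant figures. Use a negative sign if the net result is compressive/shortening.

Internal axial forces (sectioning from the free end, tension +): N_CD = 4.36 kN, N_BC = -2.18 kN, N_AB = 2.62 kN.
σ_CD = N_CD/A_CD = 4360/2850 = 1.53 MPa.

1.53 MPa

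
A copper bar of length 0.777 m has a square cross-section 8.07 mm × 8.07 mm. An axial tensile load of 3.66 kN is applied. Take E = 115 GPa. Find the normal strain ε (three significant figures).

4.89e-04

A = 65.12 mm².
σ = N/A = 56.2 MPa; ε = σ/E = 56.2/115000 = 4.887e-04.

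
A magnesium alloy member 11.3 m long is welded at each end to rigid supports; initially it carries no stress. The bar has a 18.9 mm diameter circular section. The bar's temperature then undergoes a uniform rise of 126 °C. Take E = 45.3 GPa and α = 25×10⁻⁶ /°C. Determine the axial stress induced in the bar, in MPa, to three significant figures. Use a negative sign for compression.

Free thermal expansion αLΔT = 25e-6 · 11300 · 126 = 35.59 mm.
The walls impose strain ε = −(35.59)/11300 = -3.1500e-03; σ = Eε = 45300 · -3.1500e-03 = -142.7 MPa.

-143 MPa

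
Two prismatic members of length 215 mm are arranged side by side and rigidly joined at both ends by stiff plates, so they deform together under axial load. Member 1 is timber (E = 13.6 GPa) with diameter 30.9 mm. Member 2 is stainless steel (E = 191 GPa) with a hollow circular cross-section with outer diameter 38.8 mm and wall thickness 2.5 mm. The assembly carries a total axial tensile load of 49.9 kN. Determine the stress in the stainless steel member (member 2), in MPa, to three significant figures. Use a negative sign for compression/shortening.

147 MPa

A_1 = 749.9 mm².
A_2 = 285.1 mm².
Equal strain + equilibrium ⇒ each member carries load in proportion to AE: A₁E₁ = 10200000 N, A₂E₂ = 54450000 N, ΣAE = 64650000 N.
σ₂ = P·E₂/ΣAE = 49900·191000/64650000 = 147.4 MPa.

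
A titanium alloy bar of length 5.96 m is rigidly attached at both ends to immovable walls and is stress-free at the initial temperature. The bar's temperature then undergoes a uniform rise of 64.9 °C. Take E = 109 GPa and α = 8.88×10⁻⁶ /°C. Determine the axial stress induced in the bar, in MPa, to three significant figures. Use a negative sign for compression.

Free thermal expansion αLΔT = 8.88e-6 · 5960 · 64.9 = 3.435 mm.
The walls impose strain ε = −(3.435)/5960 = -5.7631e-04; σ = Eε = 109000 · -5.7631e-04 = -62.82 MPa.

-62.8 MPa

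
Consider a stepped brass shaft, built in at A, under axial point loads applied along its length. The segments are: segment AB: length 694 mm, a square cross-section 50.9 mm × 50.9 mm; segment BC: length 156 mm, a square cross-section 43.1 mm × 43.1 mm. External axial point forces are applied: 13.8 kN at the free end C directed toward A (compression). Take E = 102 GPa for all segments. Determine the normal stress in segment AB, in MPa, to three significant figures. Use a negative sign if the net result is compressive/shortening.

Internal axial forces (sectioning from the free end, tension +): N_BC = -13.8 kN, N_AB = -13.8 kN.
A_AB = 2591 mm².
σ_AB = N_AB/A_AB = -13800/2591 = -5.327 MPa.

-5.33 MPa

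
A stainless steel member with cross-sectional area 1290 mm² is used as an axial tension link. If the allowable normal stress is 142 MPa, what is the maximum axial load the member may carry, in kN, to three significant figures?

183 kN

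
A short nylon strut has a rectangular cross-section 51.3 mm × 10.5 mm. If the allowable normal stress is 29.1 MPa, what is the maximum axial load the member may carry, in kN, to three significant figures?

15.7 kN

A = 538.6 mm².
P_max = σ_allow · A = 29.1 · 538.6 = 15670 N = 15.67 kN.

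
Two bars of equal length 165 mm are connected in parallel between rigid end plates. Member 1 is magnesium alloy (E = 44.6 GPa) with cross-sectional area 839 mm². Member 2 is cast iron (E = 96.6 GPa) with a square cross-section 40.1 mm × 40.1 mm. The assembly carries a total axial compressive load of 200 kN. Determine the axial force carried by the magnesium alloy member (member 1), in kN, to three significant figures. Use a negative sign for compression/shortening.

-38.8 kN

A_2 = 1608 mm².
Equal strain + equilibrium ⇒ each member carries load in proportion to AE: A₁E₁ = 37420000 N, A₂E₂ = 155300000 N, ΣAE = 192800000 N.
F₁ = P·A₁E₁/ΣAE = -200000·37420000/192800000 = -38830 N.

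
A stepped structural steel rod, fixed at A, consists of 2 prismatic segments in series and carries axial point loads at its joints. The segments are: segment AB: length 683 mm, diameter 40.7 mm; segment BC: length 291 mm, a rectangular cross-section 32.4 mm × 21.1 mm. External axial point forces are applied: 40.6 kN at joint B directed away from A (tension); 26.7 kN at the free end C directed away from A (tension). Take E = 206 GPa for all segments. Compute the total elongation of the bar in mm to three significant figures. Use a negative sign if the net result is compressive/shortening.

Internal axial forces (sectioning from the free end, tension +): N_BC = 26.7 kN, N_AB = 67.3 kN.
A_AB = 1301 mm².
A_BC = 683.6 mm².
δ_AB = 67300·683/(1301·206000) = 0.1715 mm
δ_BC = 26700·291/(683.6·206000) = 0.05517 mm
δ = Σδ_i = 0.2267 mm.

0.227 mm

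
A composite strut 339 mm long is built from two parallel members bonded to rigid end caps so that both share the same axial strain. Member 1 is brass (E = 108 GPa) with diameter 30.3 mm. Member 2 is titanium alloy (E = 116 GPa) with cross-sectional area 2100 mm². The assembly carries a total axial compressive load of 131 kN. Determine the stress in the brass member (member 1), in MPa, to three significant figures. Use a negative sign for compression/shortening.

A_1 = 721.1 mm².
Equal strain + equilibrium ⇒ each member carries load in proportion to AE: A₁E₁ = 77880000 N, A₂E₂ = 243600000 N, ΣAE = 321500000 N.
σ₁ = P·E₁/ΣAE = -131000·108000/321500000 = -44.01 MPa.

-44.0 MPa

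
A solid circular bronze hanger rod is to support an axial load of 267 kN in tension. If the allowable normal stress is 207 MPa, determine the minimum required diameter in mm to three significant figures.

Required area A ≥ P/σ_allow = 267000/207 = 1290 mm².
For a solid circular section, d ≥ √(4A/π) = 40.53 mm.

40.5 mm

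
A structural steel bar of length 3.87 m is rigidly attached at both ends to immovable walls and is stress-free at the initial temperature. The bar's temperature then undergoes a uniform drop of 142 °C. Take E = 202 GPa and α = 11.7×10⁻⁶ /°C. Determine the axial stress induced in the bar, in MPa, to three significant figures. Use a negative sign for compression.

336 MPa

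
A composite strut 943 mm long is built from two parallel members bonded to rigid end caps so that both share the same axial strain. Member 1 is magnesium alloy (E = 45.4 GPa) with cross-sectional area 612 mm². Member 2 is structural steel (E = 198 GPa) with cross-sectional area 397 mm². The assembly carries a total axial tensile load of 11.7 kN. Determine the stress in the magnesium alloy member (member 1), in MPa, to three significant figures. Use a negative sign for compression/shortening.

Equal strain + equilibrium ⇒ each member carries load in proportion to AE: A₁E₁ = 27780000 N, A₂E₂ = 78610000 N, ΣAE = 106400000 N.
σ₁ = P·E₁/ΣAE = 11700·45400/106400000 = 4.993 MPa.

4.99 MPa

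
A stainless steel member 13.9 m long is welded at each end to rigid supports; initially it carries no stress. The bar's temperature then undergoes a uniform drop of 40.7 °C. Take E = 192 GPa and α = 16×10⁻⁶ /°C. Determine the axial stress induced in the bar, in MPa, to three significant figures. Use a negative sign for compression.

Free thermal expansion αLΔT = 16e-6 · 13900 · -40.7 = -9.052 mm.
The walls impose strain ε = −(-9.052)/13900 = 6.5120e-04; σ = Eε = 192000 · 6.5120e-04 = 125 MPa.

125 MPa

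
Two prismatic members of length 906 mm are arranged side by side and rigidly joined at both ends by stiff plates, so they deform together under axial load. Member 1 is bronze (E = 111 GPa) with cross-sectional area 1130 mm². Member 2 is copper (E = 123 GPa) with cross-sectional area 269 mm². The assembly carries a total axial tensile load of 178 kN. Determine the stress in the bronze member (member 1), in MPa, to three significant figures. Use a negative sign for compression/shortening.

125 MPa

Equal strain + equilibrium ⇒ each member carries load in proportion to AE: A₁E₁ = 125400000 N, A₂E₂ = 33090000 N, ΣAE = 158500000 N.
σ₁ = P·E₁/ΣAE = 178000·111000/158500000 = 124.6 MPa.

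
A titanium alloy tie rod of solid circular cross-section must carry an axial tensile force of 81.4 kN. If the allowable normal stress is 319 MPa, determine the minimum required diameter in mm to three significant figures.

18.0 mm

Required area A ≥ P/σ_allow = 81400/319 = 255.2 mm².
For a solid circular section, d ≥ √(4A/π) = 18.02 mm.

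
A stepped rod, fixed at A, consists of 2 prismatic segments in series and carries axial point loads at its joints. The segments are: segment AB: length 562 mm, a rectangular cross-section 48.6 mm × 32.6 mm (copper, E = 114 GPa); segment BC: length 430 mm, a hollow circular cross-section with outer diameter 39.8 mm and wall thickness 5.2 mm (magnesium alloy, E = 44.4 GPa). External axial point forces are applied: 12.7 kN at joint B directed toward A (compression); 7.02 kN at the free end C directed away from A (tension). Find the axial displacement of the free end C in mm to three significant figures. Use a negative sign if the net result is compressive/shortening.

0.103 mm

Internal axial forces (sectioning from the free end, tension +): N_BC = 7.02 kN, N_AB = -5.68 kN.
A_AB = 1584 mm².
A_BC = 565.2 mm².
δ_AB = -5680·562/(1584·114000) = -0.01767 mm
δ_BC = 7020·430/(565.2·44400) = 0.1203 mm
δ = Σδ_i = 0.1026 mm.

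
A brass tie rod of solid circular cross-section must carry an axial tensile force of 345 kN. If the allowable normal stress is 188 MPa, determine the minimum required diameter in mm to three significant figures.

Required area A ≥ P/σ_allow = 345000/188 = 1835 mm².
For a solid circular section, d ≥ √(4A/π) = 48.34 mm.

48.3 mm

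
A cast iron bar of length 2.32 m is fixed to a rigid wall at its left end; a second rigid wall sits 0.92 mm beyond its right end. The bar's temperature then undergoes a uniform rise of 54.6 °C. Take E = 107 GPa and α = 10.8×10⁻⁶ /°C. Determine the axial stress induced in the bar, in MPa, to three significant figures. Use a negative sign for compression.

Free thermal expansion αLΔT = 10.8e-6 · 2320 · 54.6 = 1.368 mm.
The walls engage after the gap closes; constrained expansion = 1.368 − 0.92 = 0.4481 mm.
The walls impose strain ε = −(0.4481)/2320 = -1.9313e-04; σ = Eε = 107000 · -1.9313e-04 = -20.66 MPa.

-20.7 MPa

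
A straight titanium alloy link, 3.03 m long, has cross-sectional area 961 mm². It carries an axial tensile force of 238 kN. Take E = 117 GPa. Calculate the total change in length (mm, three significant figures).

δ_mech = NL/(AE) = 238000·3030/(961·117000) = 6.414 mm.

6.41 mm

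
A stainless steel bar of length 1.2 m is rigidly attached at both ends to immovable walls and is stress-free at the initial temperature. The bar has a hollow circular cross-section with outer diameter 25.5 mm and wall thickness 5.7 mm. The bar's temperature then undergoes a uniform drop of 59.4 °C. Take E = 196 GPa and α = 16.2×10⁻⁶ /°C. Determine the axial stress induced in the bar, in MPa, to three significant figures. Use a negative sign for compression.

189 MPa

Free thermal expansion αLΔT = 16.2e-6 · 1200 · -59.4 = -1.155 mm.
The walls impose strain ε = −(-1.155)/1200 = 9.6228e-04; σ = Eε = 196000 · 9.6228e-04 = 188.6 MPa.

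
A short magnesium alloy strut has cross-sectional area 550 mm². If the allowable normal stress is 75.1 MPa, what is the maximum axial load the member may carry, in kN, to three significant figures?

41.3 kN

P_max = σ_allow · A = 75.1 · 550 = 41300 N = 41.3 kN.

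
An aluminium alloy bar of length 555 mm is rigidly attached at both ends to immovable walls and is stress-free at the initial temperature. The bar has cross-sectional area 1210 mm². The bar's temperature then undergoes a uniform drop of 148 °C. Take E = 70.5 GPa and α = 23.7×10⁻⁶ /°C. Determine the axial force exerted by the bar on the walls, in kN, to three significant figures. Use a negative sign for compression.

299 kN

Free thermal expansion αLΔT = 23.7e-6 · 555 · -148 = -1.947 mm.
The walls impose strain ε = −(-1.947)/555 = 3.5076e-03; σ = Eε = 70500 · 3.5076e-03 = 247.3 MPa.
Wall reaction R = σ·A = 247.3·1210 = 299200 N = 299.2 kN.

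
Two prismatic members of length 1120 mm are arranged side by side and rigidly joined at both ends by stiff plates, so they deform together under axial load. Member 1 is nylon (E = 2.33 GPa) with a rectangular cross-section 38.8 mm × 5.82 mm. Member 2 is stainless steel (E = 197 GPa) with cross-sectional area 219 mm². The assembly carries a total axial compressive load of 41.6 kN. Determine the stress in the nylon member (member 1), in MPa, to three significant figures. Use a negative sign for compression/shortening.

-2.22 MPa

A_1 = 225.8 mm².
Equal strain + equilibrium ⇒ each member carries load in proportion to AE: A₁E₁ = 526200 N, A₂E₂ = 43140000 N, ΣAE = 43670000 N.
σ₁ = P·E₁/ΣAE = -41600·2330/43670000 = -2.22 MPa.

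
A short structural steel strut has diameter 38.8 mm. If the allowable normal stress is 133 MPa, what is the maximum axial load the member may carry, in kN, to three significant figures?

A = 1182 mm².
P_max = σ_allow · A = 133 · 1182 = 157300 N = 157.3 kN.

157 kN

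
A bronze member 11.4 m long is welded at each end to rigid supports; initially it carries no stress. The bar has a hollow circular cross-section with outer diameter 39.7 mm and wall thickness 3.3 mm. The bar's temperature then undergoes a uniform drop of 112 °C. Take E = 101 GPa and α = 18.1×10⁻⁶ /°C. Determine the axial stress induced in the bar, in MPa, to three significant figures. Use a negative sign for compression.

Free thermal expansion αLΔT = 18.1e-6 · 11400 · -112 = -23.11 mm.
The walls impose strain ε = −(-23.11)/11400 = 2.0272e-03; σ = Eε = 101000 · 2.0272e-03 = 204.7 MPa.

205 MPa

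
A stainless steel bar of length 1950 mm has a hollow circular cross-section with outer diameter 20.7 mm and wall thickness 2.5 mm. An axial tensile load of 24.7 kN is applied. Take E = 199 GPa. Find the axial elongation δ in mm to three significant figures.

1.69 mm

A = 142.9 mm².
δ_mech = NL/(AE) = 24700·1950/(142.9·199000) = 1.693 mm.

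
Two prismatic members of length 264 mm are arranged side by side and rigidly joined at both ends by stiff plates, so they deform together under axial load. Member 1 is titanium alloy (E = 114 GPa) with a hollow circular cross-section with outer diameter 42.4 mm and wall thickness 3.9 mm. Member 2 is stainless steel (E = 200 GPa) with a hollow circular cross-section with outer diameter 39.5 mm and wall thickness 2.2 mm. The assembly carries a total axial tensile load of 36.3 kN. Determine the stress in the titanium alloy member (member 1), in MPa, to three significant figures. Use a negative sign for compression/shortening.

39.3 MPa

A_1 = 471.7 mm².
A_2 = 257.8 mm².
Equal strain + equilibrium ⇒ each member carries load in proportion to AE: A₁E₁ = 53770000 N, A₂E₂ = 51560000 N, ΣAE = 105300000 N.
σ₁ = P·E₁/ΣAE = 36300·114000/105300000 = 39.29 MPa.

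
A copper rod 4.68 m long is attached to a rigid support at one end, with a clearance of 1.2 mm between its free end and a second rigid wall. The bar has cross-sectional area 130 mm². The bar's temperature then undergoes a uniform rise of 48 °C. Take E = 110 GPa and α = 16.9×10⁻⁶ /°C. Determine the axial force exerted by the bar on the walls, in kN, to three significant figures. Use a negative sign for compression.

Free thermal expansion αLΔT = 16.9e-6 · 4680 · 48 = 3.796 mm.
The walls engage after the gap closes; constrained expansion = 3.796 − 1.2 = 2.596 mm.
The walls impose strain ε = −(2.596)/4680 = -5.5479e-04; σ = Eε = 110000 · -5.5479e-04 = -61.03 MPa.
Wall reaction R = σ·A = -61.03·130 = -7933 N = -7.933 kN.

-7.93 kN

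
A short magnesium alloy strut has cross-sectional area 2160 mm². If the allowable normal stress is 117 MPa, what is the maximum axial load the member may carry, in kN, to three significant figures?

253 kN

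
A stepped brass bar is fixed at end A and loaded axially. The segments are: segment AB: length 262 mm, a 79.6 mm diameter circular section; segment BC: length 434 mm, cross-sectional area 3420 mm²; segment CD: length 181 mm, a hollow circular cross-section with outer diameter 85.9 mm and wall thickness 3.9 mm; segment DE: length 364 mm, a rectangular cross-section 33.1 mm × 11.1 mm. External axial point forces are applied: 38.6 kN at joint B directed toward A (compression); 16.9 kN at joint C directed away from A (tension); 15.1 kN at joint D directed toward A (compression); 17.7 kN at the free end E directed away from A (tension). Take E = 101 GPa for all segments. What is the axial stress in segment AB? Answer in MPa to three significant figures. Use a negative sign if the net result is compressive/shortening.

-3.84 MPa

Internal axial forces (sectioning from the free end, tension +): N_DE = 17.7 kN, N_CD = 2.6 kN, N_BC = 19.5 kN, N_AB = -19.1 kN.
A_AB = 4976 mm².
σ_AB = N_AB/A_AB = -19100/4976 = -3.838 MPa.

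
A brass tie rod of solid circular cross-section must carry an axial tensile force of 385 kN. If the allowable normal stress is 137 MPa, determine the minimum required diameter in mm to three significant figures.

59.8 mm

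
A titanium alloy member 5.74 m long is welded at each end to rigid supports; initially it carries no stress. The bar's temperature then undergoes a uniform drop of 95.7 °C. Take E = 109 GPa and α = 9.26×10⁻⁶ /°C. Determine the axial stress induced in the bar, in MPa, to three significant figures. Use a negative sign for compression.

96.6 MPa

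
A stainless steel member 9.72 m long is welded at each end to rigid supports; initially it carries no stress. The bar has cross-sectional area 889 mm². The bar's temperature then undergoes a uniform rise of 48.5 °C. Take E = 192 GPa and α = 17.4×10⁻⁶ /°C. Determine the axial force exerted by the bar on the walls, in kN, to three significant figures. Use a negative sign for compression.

Free thermal expansion αLΔT = 17.4e-6 · 9720 · 48.5 = 8.203 mm.
The walls impose strain ε = −(8.203)/9720 = -8.4390e-04; σ = Eε = 192000 · -8.4390e-04 = -162 MPa.
Wall reaction R = σ·A = -162·889 = -144000 N = -144 kN.

-144 kN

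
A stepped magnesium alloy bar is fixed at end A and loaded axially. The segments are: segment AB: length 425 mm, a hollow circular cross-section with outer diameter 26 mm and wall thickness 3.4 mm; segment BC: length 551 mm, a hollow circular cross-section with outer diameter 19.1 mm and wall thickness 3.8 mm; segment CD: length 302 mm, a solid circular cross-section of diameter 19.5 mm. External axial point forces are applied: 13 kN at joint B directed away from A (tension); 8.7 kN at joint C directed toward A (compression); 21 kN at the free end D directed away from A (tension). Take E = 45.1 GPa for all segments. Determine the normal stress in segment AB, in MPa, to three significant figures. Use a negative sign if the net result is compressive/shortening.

105 MPa

Internal axial forces (sectioning from the free end, tension +): N_CD = 21 kN, N_BC = 12.3 kN, N_AB = 25.3 kN.
A_AB = 241.4 mm².
σ_AB = N_AB/A_AB = 25300/241.4 = 104.8 MPa.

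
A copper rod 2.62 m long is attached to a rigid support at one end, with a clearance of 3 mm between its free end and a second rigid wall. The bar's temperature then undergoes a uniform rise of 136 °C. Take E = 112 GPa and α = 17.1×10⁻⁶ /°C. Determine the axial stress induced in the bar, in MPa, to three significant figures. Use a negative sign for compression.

Free thermal expansion αLΔT = 17.1e-6 · 2620 · 136 = 6.093 mm.
The walls engage after the gap closes; constrained expansion = 6.093 − 3 = 3.093 mm.
The walls impose strain ε = −(3.093)/2620 = -1.1806e-03; σ = Eε = 112000 · -1.1806e-03 = -132.2 MPa.

-132 MPa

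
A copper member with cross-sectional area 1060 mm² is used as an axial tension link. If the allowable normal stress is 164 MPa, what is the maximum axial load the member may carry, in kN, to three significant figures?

174 kN

P_max = σ_allow · A = 164 · 1060 = 173800 N = 173.8 kN.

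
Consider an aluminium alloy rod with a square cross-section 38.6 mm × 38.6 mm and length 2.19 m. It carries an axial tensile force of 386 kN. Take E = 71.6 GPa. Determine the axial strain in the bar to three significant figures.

0.00362

A = 1490 mm².
σ = N/A = 259.1 MPa; ε = σ/E = 259.1/71600 = 3.618e-03.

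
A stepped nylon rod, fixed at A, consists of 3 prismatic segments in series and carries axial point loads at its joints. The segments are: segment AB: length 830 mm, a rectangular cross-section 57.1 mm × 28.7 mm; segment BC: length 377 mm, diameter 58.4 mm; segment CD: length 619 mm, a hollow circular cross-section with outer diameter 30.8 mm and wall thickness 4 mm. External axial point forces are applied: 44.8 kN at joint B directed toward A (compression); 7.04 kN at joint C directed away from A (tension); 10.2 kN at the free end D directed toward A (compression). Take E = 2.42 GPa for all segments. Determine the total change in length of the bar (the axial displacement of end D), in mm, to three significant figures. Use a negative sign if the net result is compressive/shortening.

Internal axial forces (sectioning from the free end, tension +): N_CD = -10.2 kN, N_BC = -3.16 kN, N_AB = -47.96 kN.
A_AB = 1639 mm².
A_BC = 2679 mm².
A_CD = 336.8 mm².
δ_AB = -47960·830/(1639·2420) = -10.04 mm
δ_BC = -3160·377/(2679·2420) = -0.1838 mm
δ_CD = -10200·619/(336.8·2420) = -7.747 mm
δ = Σδ_i = -17.97 mm.

-18.0 mm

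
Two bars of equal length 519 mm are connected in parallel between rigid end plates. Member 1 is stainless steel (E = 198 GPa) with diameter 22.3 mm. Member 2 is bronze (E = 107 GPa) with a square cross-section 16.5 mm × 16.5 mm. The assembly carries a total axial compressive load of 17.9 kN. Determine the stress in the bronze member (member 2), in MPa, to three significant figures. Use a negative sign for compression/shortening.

-18.0 MPa

A_1 = 390.6 mm².
A_2 = 272.2 mm².
Equal strain + equilibrium ⇒ each member carries load in proportion to AE: A₁E₁ = 77330000 N, A₂E₂ = 29130000 N, ΣAE = 106500000 N.
σ₂ = P·E₂/ΣAE = -17900·107000/106500000 = -17.99 MPa.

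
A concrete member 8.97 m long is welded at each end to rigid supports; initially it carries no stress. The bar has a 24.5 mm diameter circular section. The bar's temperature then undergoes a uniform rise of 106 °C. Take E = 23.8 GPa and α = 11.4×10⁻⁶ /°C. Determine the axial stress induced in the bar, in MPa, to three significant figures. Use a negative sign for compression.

Free thermal expansion αLΔT = 11.4e-6 · 8970 · 106 = 10.84 mm.
The walls impose strain ε = −(10.84)/8970 = -1.2084e-03; σ = Eε = 23800 · -1.2084e-03 = -28.76 MPa.

-28.8 MPa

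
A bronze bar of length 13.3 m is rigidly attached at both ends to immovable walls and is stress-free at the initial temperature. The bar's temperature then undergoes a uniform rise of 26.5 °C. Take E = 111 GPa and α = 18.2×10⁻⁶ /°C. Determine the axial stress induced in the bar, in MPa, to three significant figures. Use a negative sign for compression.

Free thermal expansion αLΔT = 18.2e-6 · 13300 · 26.5 = 6.415 mm.
The walls impose strain ε = −(6.415)/13300 = -4.8230e-04; σ = Eε = 111000 · -4.8230e-04 = -53.54 MPa.

-53.5 MPa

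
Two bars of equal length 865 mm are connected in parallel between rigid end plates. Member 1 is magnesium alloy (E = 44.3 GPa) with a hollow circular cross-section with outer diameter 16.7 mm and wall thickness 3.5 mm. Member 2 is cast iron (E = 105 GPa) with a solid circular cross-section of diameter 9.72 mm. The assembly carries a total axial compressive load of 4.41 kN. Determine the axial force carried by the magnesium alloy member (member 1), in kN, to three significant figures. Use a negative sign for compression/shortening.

A_1 = 145.1 mm².
A_2 = 74.2 mm².
Equal strain + equilibrium ⇒ each member carries load in proportion to AE: A₁E₁ = 6430000 N, A₂E₂ = 7791000 N, ΣAE = 14220000 N.
F₁ = P·A₁E₁/ΣAE = -4410·6430000/14220000 = -1994 N.

-1.99 kN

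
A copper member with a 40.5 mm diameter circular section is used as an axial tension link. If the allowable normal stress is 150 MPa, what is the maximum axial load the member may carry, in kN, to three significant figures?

193 kN

A = 1288 mm².
P_max = σ_allow · A = 150 · 1288 = 193200 N = 193.2 kN.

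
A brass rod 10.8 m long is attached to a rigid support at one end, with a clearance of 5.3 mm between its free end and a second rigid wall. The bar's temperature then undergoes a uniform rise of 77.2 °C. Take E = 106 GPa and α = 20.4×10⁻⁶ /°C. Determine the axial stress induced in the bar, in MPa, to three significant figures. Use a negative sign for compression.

Free thermal expansion αLΔT = 20.4e-6 · 10800 · 77.2 = 17.01 mm.
The walls engage after the gap closes; constrained expansion = 17.01 − 5.3 = 11.71 mm.
The walls impose strain ε = −(11.71)/10800 = -1.0841e-03; σ = Eε = 106000 · -1.0841e-03 = -114.9 MPa.

-115 MPa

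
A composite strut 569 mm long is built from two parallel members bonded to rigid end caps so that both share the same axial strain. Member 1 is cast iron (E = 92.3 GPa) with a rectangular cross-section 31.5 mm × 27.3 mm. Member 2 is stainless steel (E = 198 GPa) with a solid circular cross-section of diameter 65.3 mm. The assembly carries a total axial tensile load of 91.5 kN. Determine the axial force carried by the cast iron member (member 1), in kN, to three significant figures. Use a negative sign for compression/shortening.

A_1 = 860 mm².
A_2 = 3349 mm².
Equal strain + equilibrium ⇒ each member carries load in proportion to AE: A₁E₁ = 79370000 N, A₂E₂ = 663100000 N, ΣAE = 742500000 N.
F₁ = P·A₁E₁/ΣAE = 91500·79370000/742500000 = 9782 N.

9.78 kN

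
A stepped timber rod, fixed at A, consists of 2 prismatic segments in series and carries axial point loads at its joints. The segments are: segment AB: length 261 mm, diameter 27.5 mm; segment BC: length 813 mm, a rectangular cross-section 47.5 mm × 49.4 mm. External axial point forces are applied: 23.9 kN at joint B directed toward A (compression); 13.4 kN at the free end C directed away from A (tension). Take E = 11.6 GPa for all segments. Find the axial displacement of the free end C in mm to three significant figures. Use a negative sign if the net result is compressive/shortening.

Internal axial forces (sectioning from the free end, tension +): N_BC = 13.4 kN, N_AB = -10.5 kN.
A_AB = 594 mm².
A_BC = 2346 mm².
δ_AB = -10500·261/(594·11600) = -0.3978 mm
δ_BC = 13400·813/(2346·11600) = 0.4002 mm
δ = Σδ_i = 0.002481 mm.

0.00248 mm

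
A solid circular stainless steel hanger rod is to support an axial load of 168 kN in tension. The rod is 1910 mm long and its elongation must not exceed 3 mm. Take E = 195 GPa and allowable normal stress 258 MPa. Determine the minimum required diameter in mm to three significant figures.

Required area A ≥ P/σ_allow = 168000/258 = 651.2 mm².
For a solid circular section, d ≥ √(4A/π) = 28.79 mm.
Elongation limit: A ≥ PL/(Eδ_allow) = 168000·1910/(195000·3) = 548.5 mm² ⇒ d ≥ 26.43 mm.
The stress limit governs.

28.8 mm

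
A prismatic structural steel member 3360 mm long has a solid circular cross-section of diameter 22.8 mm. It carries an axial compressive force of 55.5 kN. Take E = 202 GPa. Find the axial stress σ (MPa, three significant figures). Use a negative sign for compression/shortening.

A = 408.3 mm².
σ = N/A = -55500/408.3 = -135.9 MPa.

-136 MPa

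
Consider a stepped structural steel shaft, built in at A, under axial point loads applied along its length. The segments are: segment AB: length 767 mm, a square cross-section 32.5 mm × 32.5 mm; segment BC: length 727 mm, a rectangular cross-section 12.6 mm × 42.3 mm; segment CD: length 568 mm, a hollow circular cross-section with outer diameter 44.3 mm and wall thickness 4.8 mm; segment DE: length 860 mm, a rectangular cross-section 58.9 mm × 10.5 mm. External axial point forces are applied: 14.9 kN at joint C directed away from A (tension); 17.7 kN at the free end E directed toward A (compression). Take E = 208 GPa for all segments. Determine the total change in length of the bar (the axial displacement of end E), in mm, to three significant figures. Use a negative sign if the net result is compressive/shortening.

-0.228 mm

Internal axial forces (sectioning from the free end, tension +): N_DE = -17.7 kN, N_CD = -17.7 kN, N_BC = -2.8 kN, N_AB = -2.8 kN.
A_AB = 1056 mm².
A_BC = 533 mm².
A_CD = 595.6 mm².
A_DE = 618.4 mm².
δ_AB = -2800·767/(1056·208000) = -0.009775 mm
δ_BC = -2800·727/(533·208000) = -0.01836 mm
δ_CD = -17700·568/(595.6·208000) = -0.08115 mm
δ_DE = -17700·860/(618.4·208000) = -0.1183 mm
δ = Σδ_i = -0.2276 mm.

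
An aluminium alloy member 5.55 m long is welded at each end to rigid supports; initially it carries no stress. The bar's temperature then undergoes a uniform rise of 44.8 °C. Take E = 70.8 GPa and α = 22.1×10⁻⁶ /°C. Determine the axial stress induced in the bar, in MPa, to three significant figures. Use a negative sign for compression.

Free thermal expansion αLΔT = 22.1e-6 · 5550 · 44.8 = 5.495 mm.
The walls impose strain ε = −(5.495)/5550 = -9.9008e-04; σ = Eε = 70800 · -9.9008e-04 = -70.1 MPa.

-70.1 MPa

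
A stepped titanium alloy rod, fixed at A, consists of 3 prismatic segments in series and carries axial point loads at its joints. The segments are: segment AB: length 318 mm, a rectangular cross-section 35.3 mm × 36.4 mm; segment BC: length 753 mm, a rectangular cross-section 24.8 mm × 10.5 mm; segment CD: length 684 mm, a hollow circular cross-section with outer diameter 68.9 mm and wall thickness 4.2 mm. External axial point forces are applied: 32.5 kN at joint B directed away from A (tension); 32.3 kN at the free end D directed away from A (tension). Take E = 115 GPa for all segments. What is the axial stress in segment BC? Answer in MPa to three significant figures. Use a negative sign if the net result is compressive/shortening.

124 MPa

Internal axial forces (sectioning from the free end, tension +): N_CD = 32.3 kN, N_BC = 32.3 kN, N_AB = 64.8 kN.
A_BC = 260.4 mm².
σ_BC = N_BC/A_BC = 32300/260.4 = 124 MPa.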